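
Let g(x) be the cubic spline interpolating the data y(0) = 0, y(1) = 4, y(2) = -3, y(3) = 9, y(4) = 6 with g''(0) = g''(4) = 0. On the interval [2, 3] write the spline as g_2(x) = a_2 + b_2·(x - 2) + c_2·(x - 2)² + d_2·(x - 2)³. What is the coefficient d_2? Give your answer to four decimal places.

Write M_i for g''(x_i). With h_i = 1, 1, 1, 1 and divided differences Δ_i = 4, -7, 12, -3, the continuity of g' gives the tridiagonal system
  1·M_0 + 4·M_1 + 1·M_2 = 6(Δ_1 - Δ_0) = -66
  1·M_1 + 4·M_2 + 1·M_3 = 6(Δ_2 - Δ_1) = 114
  1·M_2 + 4·M_3 + 1·M_4 = 6(Δ_3 - Δ_2) = -90
Natural end conditions: M_0 = M_4 = 0.
Solving: M_0 = 0, M_1 = -192/7, M_2 = 306/7, M_3 = -234/7, M_4 = 0.
On [2, 3], with g_2(x) = a_2 + b_2·(x - 2) + c_2·(x - 2)² + d_2·(x - 2)³: c_2 = M_2/2 = 153/7, d_2 = (M_3 - M_2)/(6h_2) = -90/7, b_2 = Δ_2 - h_2(2M_2 + M_3)/6 = 3.

-12.8571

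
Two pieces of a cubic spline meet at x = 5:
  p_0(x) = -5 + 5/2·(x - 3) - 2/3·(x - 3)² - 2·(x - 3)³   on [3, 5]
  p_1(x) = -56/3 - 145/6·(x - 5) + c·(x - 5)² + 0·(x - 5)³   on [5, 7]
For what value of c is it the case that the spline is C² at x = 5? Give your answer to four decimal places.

-12.6667

p_0''(x) = -4/3 - 12·(x - 3), so p_0''(5) = -76/3. On the right, p_1''(5) = 2c, so c = -38/3.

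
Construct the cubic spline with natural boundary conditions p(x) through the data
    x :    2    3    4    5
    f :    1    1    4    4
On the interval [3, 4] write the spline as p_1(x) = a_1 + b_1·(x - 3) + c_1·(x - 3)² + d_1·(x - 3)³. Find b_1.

Let m_i = p''(x_i). Step sizes h_i = 1, 1, 1; slopes of the chords Δ_i = (y_(i+1) - y_i)/h_i = 0, 3, 0.
  1·m_0 + 4·m_1 + 1·m_2 = 6(Δ_1 - Δ_0) = 18
  1·m_1 + 4·m_2 + 1·m_3 = 6(Δ_2 - Δ_1) = -18
Natural end conditions: m_0 = m_3 = 0.
Forward elimination and back-substitution give m_0 = 0, m_1 = 6, m_2 = -6, m_3 = 0.
On [3, 4], with p_1(x) = a_1 + b_1·(x - 3) + c_1·(x - 3)² + d_1·(x - 3)³: c_1 = m_1/2 = 3, d_1 = (m_2 - m_1)/(6h_1) = -2, b_1 = Δ_1 - h_1(2m_1 + m_2)/6 = 2.

2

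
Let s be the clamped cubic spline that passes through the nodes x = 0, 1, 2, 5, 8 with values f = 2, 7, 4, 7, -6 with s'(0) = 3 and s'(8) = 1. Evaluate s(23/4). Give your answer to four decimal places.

4.0220

Let m_i = s''(x_i). Step sizes h_i = 1, 1, 3, 3; slopes of the chords Δ_i = (y_(i+1) - y_i)/h_i = 5, -3, 1, -13/3.
  1·m_0 + 4·m_1 + 1·m_2 = 6(Δ_1 - Δ_0) = -48
  1·m_1 + 8·m_2 + 3·m_3 = 6(Δ_2 - Δ_1) = 24
  3·m_2 + 12·m_3 + 3·m_4 = 6(Δ_3 - Δ_2) = -32
Clamped end conditions give two more equations: 2h_0·m_0 + h_0·m_1 = 6(Δ_0 - s'(0)) = 12 and h_3·m_3 + 2h_3·m_4 = 6(s'(8) - Δ_3) = 32.
Solving: m_0 = 415/28, m_1 = -247/14, m_2 = 31/4, m_3 = -95/14, m_4 = 733/84.
On [5, 8], s(x) = 7 - 107/56·(x - 5) - 95/28·(x - 5)² + 1303/1512·(x - 5)³.
With (x - 5) = 3/4: s(23/4) = 14415/3584.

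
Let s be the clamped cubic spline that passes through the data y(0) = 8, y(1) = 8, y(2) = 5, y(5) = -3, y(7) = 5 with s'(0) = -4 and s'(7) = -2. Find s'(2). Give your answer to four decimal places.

-4.8014

Put m_i = s'' at the i-th knot. Here h = (1, 1, 3, 2) and Δ = (0, -3, -8/3, 4), so the interior equations h_(i-1)·m_(i-1) + 2(h_(i-1)+h_i)·m_i + h_i·m_(i+1) = 6(Δ_i − Δ_(i-1)) read
  1·m_0 + 4·m_1 + 1·m_2 = 6(Δ_1 - Δ_0) = -18
  1·m_1 + 8·m_2 + 3·m_3 = 6(Δ_2 - Δ_1) = 2
  3·m_2 + 10·m_3 + 2·m_4 = 6(Δ_3 - Δ_2) = 40
Clamped end conditions give two more equations: 2h_0·m_0 + h_0·m_1 = 6(Δ_0 - s'(0)) = 24 and h_3·m_3 + 2h_3·m_4 = 6(s'(7) - Δ_3) = -36.
Forward elimination and back-substitution give m_0 = 2270/141, m_1 = -1156/141, m_2 = -184/141, m_3 = 970/141, m_4 = -1754/141.
On [2, 5], s'(x) = b_2 + 2c_2·(x - 2) + 3d_2·(x - 2)² with b_2 = Δ_2 - h_2(2m_2 + m_3)/6 = -677/141, c_2 = m_2/2 = -92/141, d_2 = (m_3 - m_2)/(6h_2) = 577/1269. So s'(2) = -677/141.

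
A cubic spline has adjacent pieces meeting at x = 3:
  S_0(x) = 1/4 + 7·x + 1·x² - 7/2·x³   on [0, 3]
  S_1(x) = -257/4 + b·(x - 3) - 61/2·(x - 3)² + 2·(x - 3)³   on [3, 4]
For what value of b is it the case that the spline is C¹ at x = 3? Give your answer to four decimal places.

-81.5000

S_0'(x) = 7 + 2·x - 21/2·x², so S_0'(3) = -163/2. On the right, S_1'(3) = b, so b = -163/2.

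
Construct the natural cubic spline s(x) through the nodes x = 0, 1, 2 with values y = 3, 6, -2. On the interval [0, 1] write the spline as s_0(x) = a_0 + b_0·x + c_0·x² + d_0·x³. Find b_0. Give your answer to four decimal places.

5.7500

Write M_i for s''(x_i). With h_i = 1, 1 and divided differences Δ_i = 3, -8, the continuity of s' gives the tridiagonal system
  1·M_0 + 4·M_1 + 1·M_2 = 6(Δ_1 - Δ_0) = -66
Natural end conditions: M_0 = M_2 = 0.
Solving the tridiagonal system: M_0 = 0, M_1 = -33/2, M_2 = 0.
On [0, 1], with s_0(x) = a_0 + b_0·x + c_0·x² + d_0·x³: c_0 = M_0/2 = 0, d_0 = (M_1 - M_0)/(6h_0) = -11/4, b_0 = Δ_0 - h_0(2M_0 + M_1)/6 = 23/4.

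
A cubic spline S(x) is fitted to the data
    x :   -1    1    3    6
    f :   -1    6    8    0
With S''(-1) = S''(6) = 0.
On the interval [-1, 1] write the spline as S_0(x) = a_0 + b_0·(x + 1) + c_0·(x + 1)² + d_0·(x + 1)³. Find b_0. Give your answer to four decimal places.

3.9649

With σ_i denoting the second derivative at x_i, h_i = 2, 2, 3, and Δ_i = (y_(i+1) − y_i)/h_i = 7/2, 1, -8/3:
  2·σ_0 + 8·σ_1 + 2·σ_2 = 6(Δ_1 - Δ_0) = -15
  2·σ_1 + 10·σ_2 + 3·σ_3 = 6(Δ_2 - Δ_1) = -22
Natural end conditions: σ_0 = σ_3 = 0.
Solving: σ_0 = 0, σ_1 = -53/38, σ_2 = -73/38, σ_3 = 0.
On [-1, 1], with S_0(x) = a_0 + b_0·(x + 1) + c_0·(x + 1)² + d_0·(x + 1)³: c_0 = σ_0/2 = 0, d_0 = (σ_1 - σ_0)/(6h_0) = -53/456, b_0 = Δ_0 - h_0(2σ_0 + σ_1)/6 = 226/57.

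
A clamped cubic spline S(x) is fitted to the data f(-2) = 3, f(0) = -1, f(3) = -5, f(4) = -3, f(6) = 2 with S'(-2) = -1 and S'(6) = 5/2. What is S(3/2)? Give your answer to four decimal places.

Let M_i = S''(x_i). Step sizes h_i = 2, 3, 1, 2; slopes of the chords Δ_i = (y_(i+1) - y_i)/h_i = -2, -4/3, 2, 5/2.
  2·M_0 + 10·M_1 + 3·M_2 = 6(Δ_1 - Δ_0) = 4
  3·M_1 + 8·M_2 + 1·M_3 = 6(Δ_2 - Δ_1) = 20
  1·M_2 + 6·M_3 + 2·M_4 = 6(Δ_3 - Δ_2) = 3
Clamped end conditions give two more equations: 2h_0·M_0 + h_0·M_1 = 6(Δ_0 - S'(-2)) = -6 and h_3·M_3 + 2h_3·M_4 = 6(S'(6) - Δ_3) = 0.
Forward elimination and back-substitution give M_0 = -25/17, M_1 = -1/17, M_2 = 128/51, M_3 = 5/51, M_4 = -5/102.
On [0, 3], S(x) = -1 - 43/17·x - 1/34·x² + 131/918·x³.
With x = 3/2: S(3/2) = -1191/272.

-4.3787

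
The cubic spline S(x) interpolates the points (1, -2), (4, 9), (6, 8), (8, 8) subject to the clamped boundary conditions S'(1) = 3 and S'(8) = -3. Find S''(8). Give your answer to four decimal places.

-5.9054

Write M_i for S''(x_i). With h_i = 3, 2, 2 and divided differences Δ_i = 11/3, -1/2, 0, the continuity of S' gives the tridiagonal system
  3·M_0 + 10·M_1 + 2·M_2 = 6(Δ_1 - Δ_0) = -25
  2·M_1 + 8·M_2 + 2·M_3 = 6(Δ_2 - Δ_1) = 3
Clamped end conditions give two more equations: 2h_0·M_0 + h_0·M_1 = 6(Δ_0 - S'(1)) = 4 and h_2·M_2 + 2h_2·M_3 = 6(S'(8) - Δ_2) = -18.
Forward elimination and back-substitution give M_0 = 287/111, M_1 = -142/37, M_2 = 104/37, M_3 = -437/74.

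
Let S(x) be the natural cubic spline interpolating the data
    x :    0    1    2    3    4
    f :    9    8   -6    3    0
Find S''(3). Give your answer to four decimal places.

-30.5357

With m_i denoting the second derivative at x_i, h_i = 1, 1, 1, 1, and Δ_i = (y_(i+1) − y_i)/h_i = -1, -14, 9, -3:
  1·m_0 + 4·m_1 + 1·m_2 = 6(Δ_1 - Δ_0) = -78
  1·m_1 + 4·m_2 + 1·m_3 = 6(Δ_2 - Δ_1) = 138
  1·m_2 + 4·m_3 + 1·m_4 = 6(Δ_3 - Δ_2) = -72
Natural end conditions: m_0 = m_4 = 0.
Solving: m_0 = 0, m_1 = -897/28, m_2 = 351/7, m_3 = -855/28, m_4 = 0.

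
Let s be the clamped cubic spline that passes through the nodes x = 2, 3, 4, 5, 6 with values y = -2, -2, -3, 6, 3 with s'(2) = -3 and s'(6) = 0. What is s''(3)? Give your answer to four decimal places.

With M_i denoting the second derivative at x_i, h_i = 1, 1, 1, 1, and Δ_i = (y_(i+1) − y_i)/h_i = 0, -1, 9, -3:
  1·M_0 + 4·M_1 + 1·M_2 = 6(Δ_1 - Δ_0) = -6
  1·M_1 + 4·M_2 + 1·M_3 = 6(Δ_2 - Δ_1) = 60
  1·M_2 + 4·M_3 + 1·M_4 = 6(Δ_3 - Δ_2) = -72
Clamped end conditions give two more equations: 2h_0·M_0 + h_0·M_1 = 6(Δ_0 - s'(2)) = 18 and h_3·M_3 + 2h_3·M_4 = 6(s'(6) - Δ_3) = 18.
Hence M_0 = 207/14, M_1 = -81/7, M_2 = 51/2, M_3 = -213/7, M_4 = 339/14.

-11.5714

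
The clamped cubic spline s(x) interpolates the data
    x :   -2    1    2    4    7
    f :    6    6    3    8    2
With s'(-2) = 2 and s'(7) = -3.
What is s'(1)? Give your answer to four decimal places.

Write σ_i for s''(x_i). With h_i = 3, 1, 2, 3 and divided differences Δ_i = 0, -3, 5/2, -2, the continuity of s' gives the tridiagonal system
  3·σ_0 + 8·σ_1 + 1·σ_2 = 6(Δ_1 - Δ_0) = -18
  1·σ_1 + 6·σ_2 + 2·σ_3 = 6(Δ_2 - Δ_1) = 33
  2·σ_2 + 10·σ_3 + 3·σ_4 = 6(Δ_3 - Δ_2) = -27
Clamped end conditions give two more equations: 2h_0·σ_0 + h_0·σ_1 = 6(Δ_0 - s'(-2)) = -12 and h_3·σ_3 + 2h_3·σ_4 = 6(s'(7) - Δ_3) = -6.
Hence σ_0 = -197/396, σ_1 = -595/198, σ_2 = 2983/396, σ_3 = -455/99, σ_4 = 257/198.
On [1, 2], s'(x) = b_1 + 2c_1·(x - 1) + 3d_1·(x - 1)² with b_1 = Δ_1 - h_1(2σ_1 + σ_2)/6 = -859/264, c_1 = σ_1/2 = -595/396, d_1 = (σ_2 - σ_1)/(6h_1) = 1391/792. So s'(1) = -859/264.

-3.2538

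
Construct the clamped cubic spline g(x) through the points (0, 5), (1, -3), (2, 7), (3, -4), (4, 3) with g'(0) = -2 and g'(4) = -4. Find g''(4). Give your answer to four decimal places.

-61.5714

With M_i denoting the second derivative at x_i, h_i = 1, 1, 1, 1, and Δ_i = (y_(i+1) − y_i)/h_i = -8, 10, -11, 7:
  1·M_0 + 4·M_1 + 1·M_2 = 6(Δ_1 - Δ_0) = 108
  1·M_1 + 4·M_2 + 1·M_3 = 6(Δ_2 - Δ_1) = -126
  1·M_2 + 4·M_3 + 1·M_4 = 6(Δ_3 - Δ_2) = 108
Clamped end conditions give two more equations: 2h_0·M_0 + h_0·M_1 = 6(Δ_0 - g'(0)) = -36 and h_3·M_3 + 2h_3·M_4 = 6(g'(4) - Δ_3) = -66.
Hence M_0 = -311/7, M_1 = 370/7, M_2 = -59, M_3 = 400/7, M_4 = -431/7.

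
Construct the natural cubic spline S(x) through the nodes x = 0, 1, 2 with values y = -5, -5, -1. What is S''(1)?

6

Let M_i = S''(x_i). Step sizes h_i = 1, 1; slopes of the chords Δ_i = (y_(i+1) - y_i)/h_i = 0, 4.
  1·M_0 + 4·M_1 + 1·M_2 = 6(Δ_1 - Δ_0) = 24
Natural end conditions: M_0 = M_2 = 0.
Hence M_0 = 0, M_1 = 6, M_2 = 0.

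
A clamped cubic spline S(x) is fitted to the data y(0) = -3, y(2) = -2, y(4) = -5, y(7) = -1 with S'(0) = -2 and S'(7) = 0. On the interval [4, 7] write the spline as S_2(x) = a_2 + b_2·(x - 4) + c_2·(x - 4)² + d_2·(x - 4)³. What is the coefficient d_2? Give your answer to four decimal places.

-0.3534

Put m_i = S'' at the i-th knot. Here h = (2, 2, 3) and Δ = (1/2, -3/2, 4/3), so the interior equations h_(i-1)·m_(i-1) + 2(h_(i-1)+h_i)·m_i + h_i·m_(i+1) = 6(Δ_i − Δ_(i-1)) read
  2·m_0 + 8·m_1 + 2·m_2 = 6(Δ_1 - Δ_0) = -12
  2·m_1 + 10·m_2 + 3·m_3 = 6(Δ_2 - Δ_1) = 17
Clamped end conditions give two more equations: 2h_0·m_0 + h_0·m_1 = 6(Δ_0 - S'(0)) = 15 and h_2·m_2 + 2h_2·m_3 = 6(S'(7) - Δ_2) = -8.
Solving the tridiagonal system: m_0 = 208/37, m_1 = -277/74, m_2 = 124/37, m_3 = -334/111.
On [4, 7], with S_2(x) = a_2 + b_2·(x - 4) + c_2·(x - 4)² + d_2·(x - 4)³: c_2 = m_2/2 = 62/37, d_2 = (m_3 - m_2)/(6h_2) = -353/999, b_2 = Δ_2 - h_2(2m_2 + m_3)/6 = -19/37.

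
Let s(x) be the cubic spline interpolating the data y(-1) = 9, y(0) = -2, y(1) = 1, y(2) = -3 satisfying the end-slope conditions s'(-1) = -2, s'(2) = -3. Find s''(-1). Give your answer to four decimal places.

-46.2667

With M_i denoting the second derivative at x_i, h_i = 1, 1, 1, and Δ_i = (y_(i+1) − y_i)/h_i = -11, 3, -4:
  1·M_0 + 4·M_1 + 1·M_2 = 6(Δ_1 - Δ_0) = 84
  1·M_1 + 4·M_2 + 1·M_3 = 6(Δ_2 - Δ_1) = -42
Clamped end conditions give two more equations: 2h_0·M_0 + h_0·M_1 = 6(Δ_0 - s'(-1)) = -54 and h_2·M_2 + 2h_2·M_3 = 6(s'(2) - Δ_2) = 6.
Forward elimination and back-substitution give M_0 = -694/15, M_1 = 578/15, M_2 = -358/15, M_3 = 224/15.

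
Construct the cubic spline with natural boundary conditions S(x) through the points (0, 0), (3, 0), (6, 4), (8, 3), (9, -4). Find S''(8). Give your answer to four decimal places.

-6.5000

Let M_i = S''(x_i). Step sizes h_i = 3, 3, 2, 1; slopes of the chords Δ_i = (y_(i+1) - y_i)/h_i = 0, 4/3, -1/2, -7.
  3·M_0 + 12·M_1 + 3·M_2 = 6(Δ_1 - Δ_0) = 8
  3·M_1 + 10·M_2 + 2·M_3 = 6(Δ_2 - Δ_1) = -11
  2·M_2 + 6·M_3 + 1·M_4 = 6(Δ_3 - Δ_2) = -39
Natural end conditions: M_0 = M_4 = 0.
Solving the tridiagonal system: M_0 = 0, M_1 = 2/3, M_2 = 0, M_3 = -13/2, M_4 = 0.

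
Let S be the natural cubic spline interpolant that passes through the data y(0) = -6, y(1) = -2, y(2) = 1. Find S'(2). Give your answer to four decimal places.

With m_i denoting the second derivative at x_i, h_i = 1, 1, and Δ_i = (y_(i+1) − y_i)/h_i = 4, 3:
  1·m_0 + 4·m_1 + 1·m_2 = 6(Δ_1 - Δ_0) = -6
Natural end conditions: m_0 = m_2 = 0.
Solving the tridiagonal system: m_0 = 0, m_1 = -3/2, m_2 = 0.
On [1, 2], S'(x) = b_1 + 2c_1·(x - 1) + 3d_1·(x - 1)² with b_1 = Δ_1 - h_1(2m_1 + m_2)/6 = 7/2, c_1 = m_1/2 = -3/4, d_1 = (m_2 - m_1)/(6h_1) = 1/4. So S'(2) = 11/4.

2.7500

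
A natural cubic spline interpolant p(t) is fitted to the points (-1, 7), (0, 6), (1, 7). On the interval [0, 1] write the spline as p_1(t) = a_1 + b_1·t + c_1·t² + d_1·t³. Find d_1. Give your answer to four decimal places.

Let M_i = p''(x_i). Step sizes h_i = 1, 1; slopes of the chords Δ_i = (y_(i+1) - y_i)/h_i = -1, 1.
  1·M_0 + 4·M_1 + 1·M_2 = 6(Δ_1 - Δ_0) = 12
Natural end conditions: M_0 = M_2 = 0.
Hence M_0 = 0, M_1 = 3, M_2 = 0.
On [0, 1], with p_1(t) = a_1 + b_1·t + c_1·t² + d_1·t³: c_1 = M_1/2 = 3/2, d_1 = (M_2 - M_1)/(6h_1) = -1/2, b_1 = Δ_1 - h_1(2M_1 + M_2)/6 = 0.

-0.5000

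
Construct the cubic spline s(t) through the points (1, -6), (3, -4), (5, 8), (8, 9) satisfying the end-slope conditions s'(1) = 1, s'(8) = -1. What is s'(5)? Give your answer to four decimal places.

With M_i denoting the second derivative at x_i, h_i = 2, 2, 3, and Δ_i = (y_(i+1) − y_i)/h_i = 1, 6, 1/3:
  2·M_0 + 8·M_1 + 2·M_2 = 6(Δ_1 - Δ_0) = 30
  2·M_1 + 10·M_2 + 3·M_3 = 6(Δ_2 - Δ_1) = -34
Clamped end conditions give two more equations: 2h_0·M_0 + h_0·M_1 = 6(Δ_0 - s'(1)) = 0 and h_2·M_2 + 2h_2·M_3 = 6(s'(8) - Δ_2) = -8.
Solving: M_0 = -105/37, M_1 = 210/37, M_2 = -180/37, M_3 = 122/111.
On [5, 8], s'(t) = b_2 + 2c_2·(t - 5) + 3d_2·(t - 5)² with b_2 = Δ_2 - h_2(2M_2 + M_3)/6 = 172/37, c_2 = M_2/2 = -90/37, d_2 = (M_3 - M_2)/(6h_2) = 331/999. So s'(5) = 172/37.

4.6486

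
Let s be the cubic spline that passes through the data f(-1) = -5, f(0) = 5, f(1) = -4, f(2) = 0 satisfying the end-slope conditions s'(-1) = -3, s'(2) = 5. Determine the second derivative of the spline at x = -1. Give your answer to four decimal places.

66.1333

Let σ_i = s''(x_i). Step sizes h_i = 1, 1, 1; slopes of the chords Δ_i = (y_(i+1) - y_i)/h_i = 10, -9, 4.
  1·σ_0 + 4·σ_1 + 1·σ_2 = 6(Δ_1 - Δ_0) = -114
  1·σ_1 + 4·σ_2 + 1·σ_3 = 6(Δ_2 - Δ_1) = 78
Clamped end conditions give two more equations: 2h_0·σ_0 + h_0·σ_1 = 6(Δ_0 - s'(-1)) = 78 and h_2·σ_2 + 2h_2·σ_3 = 6(s'(2) - Δ_2) = 6.
Forward elimination and back-substitution give σ_0 = 992/15, σ_1 = -814/15, σ_2 = 554/15, σ_3 = -232/15.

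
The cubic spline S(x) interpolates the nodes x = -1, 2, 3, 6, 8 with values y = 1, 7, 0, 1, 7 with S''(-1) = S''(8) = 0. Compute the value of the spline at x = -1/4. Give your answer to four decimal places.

5.1626

Put M_i = S'' at the i-th knot. Here h = (3, 1, 3, 2) and Δ = (2, -7, 1/3, 3), so the interior equations h_(i-1)·M_(i-1) + 2(h_(i-1)+h_i)·M_i + h_i·M_(i+1) = 6(Δ_i − Δ_(i-1)) read
  3·M_0 + 8·M_1 + 1·M_2 = 6(Δ_1 - Δ_0) = -54
  1·M_1 + 8·M_2 + 3·M_3 = 6(Δ_2 - Δ_1) = 44
  3·M_2 + 10·M_3 + 2·M_4 = 6(Δ_3 - Δ_2) = 16
Natural end conditions: M_0 = M_4 = 0.
Solving the tridiagonal system: M_0 = 0, M_1 = -2113/279, M_2 = 1838/279, M_3 = -35/93, M_4 = 0.
On [-1, 2], S(x) = 1 + 3229/558·(x + 1) + 0·(x + 1)² - 2113/5022·(x + 1)³.
With (x + 1) = 3/4: S(-1/4) = 20485/3968.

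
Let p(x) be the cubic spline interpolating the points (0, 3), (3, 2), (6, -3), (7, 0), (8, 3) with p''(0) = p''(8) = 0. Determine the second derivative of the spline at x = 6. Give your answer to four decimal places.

4.2857

Put m_i = p'' at the i-th knot. Here h = (3, 3, 1, 1) and Δ = (-1/3, -5/3, 3, 3), so the interior equations h_(i-1)·m_(i-1) + 2(h_(i-1)+h_i)·m_i + h_i·m_(i+1) = 6(Δ_i − Δ_(i-1)) read
  3·m_0 + 12·m_1 + 3·m_2 = 6(Δ_1 - Δ_0) = -8
  3·m_1 + 8·m_2 + 1·m_3 = 6(Δ_2 - Δ_1) = 28
  1·m_2 + 4·m_3 + 1·m_4 = 6(Δ_3 - Δ_2) = 0
Natural end conditions: m_0 = m_4 = 0.
Solving the tridiagonal system: m_0 = 0, m_1 = -73/42, m_2 = 30/7, m_3 = -15/14, m_4 = 0.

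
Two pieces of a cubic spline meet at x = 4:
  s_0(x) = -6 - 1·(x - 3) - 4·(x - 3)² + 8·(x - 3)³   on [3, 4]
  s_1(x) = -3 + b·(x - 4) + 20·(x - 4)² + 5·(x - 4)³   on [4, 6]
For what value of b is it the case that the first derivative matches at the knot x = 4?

15

s_0'(x) = -1 - 8·(x - 3) + 24·(x - 3)², so s_0'(4) = 15. On the right, s_1'(4) = b, so b = 15.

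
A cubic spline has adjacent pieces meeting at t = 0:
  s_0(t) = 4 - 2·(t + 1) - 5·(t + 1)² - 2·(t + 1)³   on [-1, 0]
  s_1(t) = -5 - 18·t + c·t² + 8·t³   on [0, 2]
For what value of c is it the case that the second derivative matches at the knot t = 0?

-11

s_0''(t) = -10 - 12·(t + 1), so s_0''(0) = -22. On the right, s_1''(0) = 2c, so c = -11.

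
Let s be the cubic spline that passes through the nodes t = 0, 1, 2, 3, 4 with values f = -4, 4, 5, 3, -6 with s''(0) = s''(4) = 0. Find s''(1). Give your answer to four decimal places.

-10.7143

Let m_i = s''(x_i). Step sizes h_i = 1, 1, 1, 1; slopes of the chords Δ_i = (y_(i+1) - y_i)/h_i = 8, 1, -2, -9.
  1·m_0 + 4·m_1 + 1·m_2 = 6(Δ_1 - Δ_0) = -42
  1·m_1 + 4·m_2 + 1·m_3 = 6(Δ_2 - Δ_1) = -18
  1·m_2 + 4·m_3 + 1·m_4 = 6(Δ_3 - Δ_2) = -42
Natural end conditions: m_0 = m_4 = 0.
Solving: m_0 = 0, m_1 = -75/7, m_2 = 6/7, m_3 = -75/7, m_4 = 0.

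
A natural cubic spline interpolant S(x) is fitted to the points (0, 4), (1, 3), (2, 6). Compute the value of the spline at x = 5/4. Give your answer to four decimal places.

3.4219

With σ_i denoting the second derivative at x_i, h_i = 1, 1, and Δ_i = (y_(i+1) − y_i)/h_i = -1, 3:
  1·σ_0 + 4·σ_1 + 1·σ_2 = 6(Δ_1 - Δ_0) = 24
Natural end conditions: σ_0 = σ_2 = 0.
Solving: σ_0 = 0, σ_1 = 6, σ_2 = 0.
On [1, 2], S(x) = 3 + 1·(x - 1) + 3·(x - 1)² - 1·(x - 1)³.
With (x - 1) = 1/4: S(5/4) = 219/64.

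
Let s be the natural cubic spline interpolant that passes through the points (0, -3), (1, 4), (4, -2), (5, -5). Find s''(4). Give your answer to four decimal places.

With σ_i denoting the second derivative at x_i, h_i = 1, 3, 1, and Δ_i = (y_(i+1) − y_i)/h_i = 7, -2, -3:
  1·σ_0 + 8·σ_1 + 3·σ_2 = 6(Δ_1 - Δ_0) = -54
  3·σ_1 + 8·σ_2 + 1·σ_3 = 6(Δ_2 - Δ_1) = -6
Natural end conditions: σ_0 = σ_3 = 0.
Hence σ_0 = 0, σ_1 = -414/55, σ_2 = 114/55, σ_3 = 0.

2.0727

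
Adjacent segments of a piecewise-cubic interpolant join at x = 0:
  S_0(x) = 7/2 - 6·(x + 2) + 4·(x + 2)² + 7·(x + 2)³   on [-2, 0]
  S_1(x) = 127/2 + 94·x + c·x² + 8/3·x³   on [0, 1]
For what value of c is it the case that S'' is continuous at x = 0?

S_0''(x) = 8 + 42·(x + 2), so S_0''(0) = 92. On the right, S_1''(0) = 2c, so c = 46.

46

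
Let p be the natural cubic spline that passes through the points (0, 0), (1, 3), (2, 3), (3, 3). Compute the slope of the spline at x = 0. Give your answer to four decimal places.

Let σ_i = p''(x_i). Step sizes h_i = 1, 1, 1; slopes of the chords Δ_i = (y_(i+1) - y_i)/h_i = 3, 0, 0.
  1·σ_0 + 4·σ_1 + 1·σ_2 = 6(Δ_1 - Δ_0) = -18
  1·σ_1 + 4·σ_2 + 1·σ_3 = 6(Δ_2 - Δ_1) = 0
Natural end conditions: σ_0 = σ_3 = 0.
Solving the tridiagonal system: σ_0 = 0, σ_1 = -24/5, σ_2 = 6/5, σ_3 = 0.
On [0, 1], p'(x) = b_0 + 2c_0·x + 3d_0·x² with b_0 = Δ_0 - h_0(2σ_0 + σ_1)/6 = 19/5, c_0 = σ_0/2 = 0, d_0 = (σ_1 - σ_0)/(6h_0) = -4/5. So p'(0) = 19/5.

3.8000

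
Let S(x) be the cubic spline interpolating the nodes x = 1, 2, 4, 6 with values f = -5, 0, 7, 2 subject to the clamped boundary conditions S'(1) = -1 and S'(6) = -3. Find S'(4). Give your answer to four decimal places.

Put M_i = S'' at the i-th knot. Here h = (1, 2, 2) and Δ = (5, 7/2, -5/2), so the interior equations h_(i-1)·M_(i-1) + 2(h_(i-1)+h_i)·M_i + h_i·M_(i+1) = 6(Δ_i − Δ_(i-1)) read
  1·M_0 + 6·M_1 + 2·M_2 = 6(Δ_1 - Δ_0) = -9
  2·M_1 + 8·M_2 + 2·M_3 = 6(Δ_2 - Δ_1) = -36
Clamped end conditions give two more equations: 2h_0·M_0 + h_0·M_1 = 6(Δ_0 - S'(1)) = 36 and h_2·M_2 + 2h_2·M_3 = 6(S'(6) - Δ_2) = -3.
Forward elimination and back-substitution give M_0 = 454/23, M_1 = -80/23, M_2 = -181/46, M_3 = 28/23.
On [4, 6], S'(x) = b_2 + 2c_2·(x - 4) + 3d_2·(x - 4)² with b_2 = Δ_2 - h_2(2M_2 + M_3)/6 = -13/46, c_2 = M_2/2 = -181/92, d_2 = (M_3 - M_2)/(6h_2) = 79/184. So S'(4) = -13/46.

-0.2826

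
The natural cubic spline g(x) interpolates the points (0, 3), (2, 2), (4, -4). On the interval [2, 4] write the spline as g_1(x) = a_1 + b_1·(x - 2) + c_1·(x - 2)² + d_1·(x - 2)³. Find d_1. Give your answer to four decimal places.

Write M_i for g''(x_i). With h_i = 2, 2 and divided differences Δ_i = -1/2, -3, the continuity of g' gives the tridiagonal system
  2·M_0 + 8·M_1 + 2·M_2 = 6(Δ_1 - Δ_0) = -15
Natural end conditions: M_0 = M_2 = 0.
Hence M_0 = 0, M_1 = -15/8, M_2 = 0.
On [2, 4], with g_1(x) = a_1 + b_1·(x - 2) + c_1·(x - 2)² + d_1·(x - 2)³: c_1 = M_1/2 = -15/16, d_1 = (M_2 - M_1)/(6h_1) = 5/32, b_1 = Δ_1 - h_1(2M_1 + M_2)/6 = -7/4.

0.1563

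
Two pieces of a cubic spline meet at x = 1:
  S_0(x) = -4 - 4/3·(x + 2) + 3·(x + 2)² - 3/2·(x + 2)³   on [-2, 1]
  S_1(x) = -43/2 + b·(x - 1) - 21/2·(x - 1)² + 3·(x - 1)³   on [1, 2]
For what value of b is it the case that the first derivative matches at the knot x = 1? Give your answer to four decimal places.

S_0'(x) = -4/3 + 6·(x + 2) - 9/2·(x + 2)², so S_0'(1) = -143/6. On the right, S_1'(1) = b, so b = -143/6.

-23.8333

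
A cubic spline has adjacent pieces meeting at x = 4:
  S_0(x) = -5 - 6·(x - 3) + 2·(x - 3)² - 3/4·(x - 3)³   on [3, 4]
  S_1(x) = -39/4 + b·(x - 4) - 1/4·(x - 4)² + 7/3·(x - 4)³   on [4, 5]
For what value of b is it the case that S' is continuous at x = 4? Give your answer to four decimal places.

S_0'(x) = -6 + 4·(x - 3) - 9/4·(x - 3)², so S_0'(4) = -17/4. On the right, S_1'(4) = b, so b = -17/4.

-4.2500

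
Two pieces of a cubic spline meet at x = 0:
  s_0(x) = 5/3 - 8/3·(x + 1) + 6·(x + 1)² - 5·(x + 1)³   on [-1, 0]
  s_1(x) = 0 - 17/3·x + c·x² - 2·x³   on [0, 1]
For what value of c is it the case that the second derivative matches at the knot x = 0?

-9

s_0''(x) = 12 - 30·(x + 1), so s_0''(0) = -18. On the right, s_1''(0) = 2c, so c = -9.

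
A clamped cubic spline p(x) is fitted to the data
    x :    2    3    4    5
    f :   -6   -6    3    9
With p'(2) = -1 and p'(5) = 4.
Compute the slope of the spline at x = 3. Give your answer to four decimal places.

With M_i denoting the second derivative at x_i, h_i = 1, 1, 1, and Δ_i = (y_(i+1) − y_i)/h_i = 0, 9, 6:
  1·M_0 + 4·M_1 + 1·M_2 = 6(Δ_1 - Δ_0) = 54
  1·M_1 + 4·M_2 + 1·M_3 = 6(Δ_2 - Δ_1) = -18
Clamped end conditions give two more equations: 2h_0·M_0 + h_0·M_1 = 6(Δ_0 - p'(2)) = 6 and h_2·M_2 + 2h_2·M_3 = 6(p'(5) - Δ_2) = -12.
Forward elimination and back-substitution give M_0 = -82/15, M_1 = 254/15, M_2 = -124/15, M_3 = -28/15.
On [3, 4], p'(x) = b_1 + 2c_1·(x - 3) + 3d_1·(x - 3)² with b_1 = Δ_1 - h_1(2M_1 + M_2)/6 = 71/15, c_1 = M_1/2 = 127/15, d_1 = (M_2 - M_1)/(6h_1) = -21/5. So p'(3) = 71/15.

4.7333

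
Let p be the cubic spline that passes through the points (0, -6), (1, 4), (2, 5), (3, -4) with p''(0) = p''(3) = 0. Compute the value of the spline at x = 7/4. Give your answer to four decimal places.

Put M_i = p'' at the i-th knot. Here h = (1, 1, 1) and Δ = (10, 1, -9), so the interior equations h_(i-1)·M_(i-1) + 2(h_(i-1)+h_i)·M_i + h_i·M_(i+1) = 6(Δ_i − Δ_(i-1)) read
  1·M_0 + 4·M_1 + 1·M_2 = 6(Δ_1 - Δ_0) = -54
  1·M_1 + 4·M_2 + 1·M_3 = 6(Δ_2 - Δ_1) = -60
Natural end conditions: M_0 = M_3 = 0.
Solving the tridiagonal system: M_0 = 0, M_1 = -52/5, M_2 = -62/5, M_3 = 0.
On [1, 2], p(x) = 4 + 98/15·(x - 1) - 26/5·(x - 1)² - 1/3·(x - 1)³.
With (x - 1) = 3/4: p(7/4) = 1867/320.

5.8344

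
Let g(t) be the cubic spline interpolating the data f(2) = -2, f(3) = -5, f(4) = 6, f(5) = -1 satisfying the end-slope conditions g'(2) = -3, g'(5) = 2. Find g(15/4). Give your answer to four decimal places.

4.4656

With M_i denoting the second derivative at x_i, h_i = 1, 1, 1, and Δ_i = (y_(i+1) − y_i)/h_i = -3, 11, -7:
  1·M_0 + 4·M_1 + 1·M_2 = 6(Δ_1 - Δ_0) = 84
  1·M_1 + 4·M_2 + 1·M_3 = 6(Δ_2 - Δ_1) = -108
Clamped end conditions give two more equations: 2h_0·M_0 + h_0·M_1 = 6(Δ_0 - g'(2)) = 0 and h_2·M_2 + 2h_2·M_3 = 6(g'(5) - Δ_2) = 54.
Hence M_0 = -286/15, M_1 = 572/15, M_2 = -742/15, M_3 = 776/15.
On [3, 4], g(t) = -5 + 98/15·(t - 3) + 286/15·(t - 3)² - 73/5·(t - 3)³.
With (t - 3) = 3/4: g(15/4) = 1429/320.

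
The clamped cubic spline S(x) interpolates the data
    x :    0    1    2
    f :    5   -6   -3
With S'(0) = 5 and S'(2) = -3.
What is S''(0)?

Put M_i = S'' at the i-th knot. Here h = (1, 1) and Δ = (-11, 3), so the interior equations h_(i-1)·M_(i-1) + 2(h_(i-1)+h_i)·M_i + h_i·M_(i+1) = 6(Δ_i − Δ_(i-1)) read
  1·M_0 + 4·M_1 + 1·M_2 = 6(Δ_1 - Δ_0) = 84
Clamped end conditions give two more equations: 2h_0·M_0 + h_0·M_1 = 6(Δ_0 - S'(0)) = -96 and h_1·M_1 + 2h_1·M_2 = 6(S'(2) - Δ_1) = -36.
Solving the tridiagonal system: M_0 = -73, M_1 = 50, M_2 = -43.

-73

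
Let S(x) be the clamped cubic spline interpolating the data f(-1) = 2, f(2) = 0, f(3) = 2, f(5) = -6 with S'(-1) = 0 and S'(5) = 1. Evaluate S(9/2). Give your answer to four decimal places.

With M_i denoting the second derivative at x_i, h_i = 3, 1, 2, and Δ_i = (y_(i+1) − y_i)/h_i = -2/3, 2, -4:
  3·M_0 + 8·M_1 + 1·M_2 = 6(Δ_1 - Δ_0) = 16
  1·M_1 + 6·M_2 + 2·M_3 = 6(Δ_2 - Δ_1) = -36
Clamped end conditions give two more equations: 2h_0·M_0 + h_0·M_1 = 6(Δ_0 - S'(-1)) = -4 and h_2·M_2 + 2h_2·M_3 = 6(S'(5) - Δ_2) = 30.
Forward elimination and back-substitution give M_0 = -61/21, M_1 = 94/21, M_2 = -233/21, M_3 = 274/21.
On [3, 5], S(x) = 2 - 20/21·(x - 3) - 233/42·(x - 3)² + 169/84·(x - 3)³.
With (x - 3) = 3/2: S(9/2) = -1147/224.

-5.1205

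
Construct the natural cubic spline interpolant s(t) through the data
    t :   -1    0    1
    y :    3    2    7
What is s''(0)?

9

Put m_i = s'' at the i-th knot. Here h = (1, 1) and Δ = (-1, 5), so the interior equations h_(i-1)·m_(i-1) + 2(h_(i-1)+h_i)·m_i + h_i·m_(i+1) = 6(Δ_i − Δ_(i-1)) read
  1·m_0 + 4·m_1 + 1·m_2 = 6(Δ_1 - Δ_0) = 36
Natural end conditions: m_0 = m_2 = 0.
Solving the tridiagonal system: m_0 = 0, m_1 = 9, m_2 = 0.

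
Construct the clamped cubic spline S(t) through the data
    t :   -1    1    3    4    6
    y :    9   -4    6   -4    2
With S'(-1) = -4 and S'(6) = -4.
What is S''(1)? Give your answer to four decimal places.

18.1230

Write σ_i for S''(x_i). With h_i = 2, 2, 1, 2 and divided differences Δ_i = -13/2, 5, -10, 3, the continuity of S' gives the tridiagonal system
  2·σ_0 + 8·σ_1 + 2·σ_2 = 6(Δ_1 - Δ_0) = 69
  2·σ_1 + 6·σ_2 + 1·σ_3 = 6(Δ_2 - Δ_1) = -90
  1·σ_2 + 6·σ_3 + 2·σ_4 = 6(Δ_3 - Δ_2) = 78
Clamped end conditions give two more equations: 2h_0·σ_0 + h_0·σ_1 = 6(Δ_0 - S'(-1)) = -15 and h_3·σ_3 + 2h_3·σ_4 = 6(S'(6) - Δ_3) = -42.
Hence σ_0 = -1563/122, σ_1 = 2211/122, σ_2 = -1536/61, σ_3 = 1515/61, σ_4 = -1398/61.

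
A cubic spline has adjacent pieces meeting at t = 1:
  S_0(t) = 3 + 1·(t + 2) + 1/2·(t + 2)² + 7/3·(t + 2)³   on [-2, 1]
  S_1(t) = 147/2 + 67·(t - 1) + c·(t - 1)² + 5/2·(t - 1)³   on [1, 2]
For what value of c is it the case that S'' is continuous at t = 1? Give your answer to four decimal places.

21.5000

S_0''(t) = 1 + 14·(t + 2), so S_0''(1) = 43. On the right, S_1''(1) = 2c, so c = 43/2.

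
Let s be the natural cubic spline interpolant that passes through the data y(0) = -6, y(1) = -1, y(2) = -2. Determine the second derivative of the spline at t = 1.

-9

Let m_i = s''(x_i). Step sizes h_i = 1, 1; slopes of the chords Δ_i = (y_(i+1) - y_i)/h_i = 5, -1.
  1·m_0 + 4·m_1 + 1·m_2 = 6(Δ_1 - Δ_0) = -36
Natural end conditions: m_0 = m_2 = 0.
Hence m_0 = 0, m_1 = -9, m_2 = 0.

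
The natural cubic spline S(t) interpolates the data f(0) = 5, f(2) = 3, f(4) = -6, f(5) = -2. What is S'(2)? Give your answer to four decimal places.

-4.4545

Let m_i = S''(x_i). Step sizes h_i = 2, 2, 1; slopes of the chords Δ_i = (y_(i+1) - y_i)/h_i = -1, -9/2, 4.
  2·m_0 + 8·m_1 + 2·m_2 = 6(Δ_1 - Δ_0) = -21
  2·m_1 + 6·m_2 + 1·m_3 = 6(Δ_2 - Δ_1) = 51
Natural end conditions: m_0 = m_3 = 0.
Solving the tridiagonal system: m_0 = 0, m_1 = -57/11, m_2 = 225/22, m_3 = 0.
On [2, 4], S'(t) = b_1 + 2c_1·(t - 2) + 3d_1·(t - 2)² with b_1 = Δ_1 - h_1(2m_1 + m_2)/6 = -49/11, c_1 = m_1/2 = -57/22, d_1 = (m_2 - m_1)/(6h_1) = 113/88. So S'(2) = -49/11.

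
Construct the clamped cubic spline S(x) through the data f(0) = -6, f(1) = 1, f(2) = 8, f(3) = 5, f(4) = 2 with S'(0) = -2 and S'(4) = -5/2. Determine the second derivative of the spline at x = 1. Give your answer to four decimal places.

-3.3929

Write m_i for S''(x_i). With h_i = 1, 1, 1, 1 and divided differences Δ_i = 7, 7, -3, -3, the continuity of S' gives the tridiagonal system
  1·m_0 + 4·m_1 + 1·m_2 = 6(Δ_1 - Δ_0) = 0
  1·m_1 + 4·m_2 + 1·m_3 = 6(Δ_2 - Δ_1) = -60
  1·m_2 + 4·m_3 + 1·m_4 = 6(Δ_3 - Δ_2) = 0
Clamped end conditions give two more equations: 2h_0·m_0 + h_0·m_1 = 6(Δ_0 - S'(0)) = 54 and h_3·m_3 + 2h_3·m_4 = 6(S'(4) - Δ_3) = 3.
Forward elimination and back-substitution give m_0 = 1607/56, m_1 = -95/28, m_2 = -121/8, m_3 = 109/28, m_4 = -25/56.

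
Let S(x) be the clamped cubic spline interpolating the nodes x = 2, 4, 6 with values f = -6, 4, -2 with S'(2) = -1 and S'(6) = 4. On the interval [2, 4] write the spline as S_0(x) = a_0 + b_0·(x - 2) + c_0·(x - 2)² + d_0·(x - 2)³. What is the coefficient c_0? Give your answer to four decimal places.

8.1250

Let M_i = S''(x_i). Step sizes h_i = 2, 2; slopes of the chords Δ_i = (y_(i+1) - y_i)/h_i = 5, -3.
  2·M_0 + 8·M_1 + 2·M_2 = 6(Δ_1 - Δ_0) = -48
Clamped end conditions give two more equations: 2h_0·M_0 + h_0·M_1 = 6(Δ_0 - S'(2)) = 36 and h_1·M_1 + 2h_1·M_2 = 6(S'(6) - Δ_1) = 42.
Hence M_0 = 65/4, M_1 = -29/2, M_2 = 71/4.
On [2, 4], with S_0(x) = a_0 + b_0·(x - 2) + c_0·(x - 2)² + d_0·(x - 2)³: c_0 = M_0/2 = 65/8, d_0 = (M_1 - M_0)/(6h_0) = -41/16, b_0 = Δ_0 - h_0(2M_0 + M_1)/6 = -1.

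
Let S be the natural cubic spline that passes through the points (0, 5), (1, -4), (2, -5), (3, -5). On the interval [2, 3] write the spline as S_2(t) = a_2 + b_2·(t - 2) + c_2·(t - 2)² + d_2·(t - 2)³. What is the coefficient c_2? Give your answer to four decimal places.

Write m_i for S''(x_i). With h_i = 1, 1, 1 and divided differences Δ_i = -9, -1, 0, the continuity of S' gives the tridiagonal system
  1·m_0 + 4·m_1 + 1·m_2 = 6(Δ_1 - Δ_0) = 48
  1·m_1 + 4·m_2 + 1·m_3 = 6(Δ_2 - Δ_1) = 6
Natural end conditions: m_0 = m_3 = 0.
Solving: m_0 = 0, m_1 = 62/5, m_2 = -8/5, m_3 = 0.
On [2, 3], with S_2(t) = a_2 + b_2·(t - 2) + c_2·(t - 2)² + d_2·(t - 2)³: c_2 = m_2/2 = -4/5, d_2 = (m_3 - m_2)/(6h_2) = 4/15, b_2 = Δ_2 - h_2(2m_2 + m_3)/6 = 8/15.

-0.8000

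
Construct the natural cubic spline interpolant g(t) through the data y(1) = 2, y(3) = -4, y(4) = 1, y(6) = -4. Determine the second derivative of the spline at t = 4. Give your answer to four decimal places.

-9.0857

Put m_i = g'' at the i-th knot. Here h = (2, 1, 2) and Δ = (-3, 5, -5/2), so the interior equations h_(i-1)·m_(i-1) + 2(h_(i-1)+h_i)·m_i + h_i·m_(i+1) = 6(Δ_i − Δ_(i-1)) read
  2·m_0 + 6·m_1 + 1·m_2 = 6(Δ_1 - Δ_0) = 48
  1·m_1 + 6·m_2 + 2·m_3 = 6(Δ_2 - Δ_1) = -45
Natural end conditions: m_0 = m_3 = 0.
Forward elimination and back-substitution give m_0 = 0, m_1 = 333/35, m_2 = -318/35, m_3 = 0.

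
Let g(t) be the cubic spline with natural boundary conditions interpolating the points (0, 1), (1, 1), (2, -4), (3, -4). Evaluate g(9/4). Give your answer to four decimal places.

-4.5469

Let m_i = g''(x_i). Step sizes h_i = 1, 1, 1; slopes of the chords Δ_i = (y_(i+1) - y_i)/h_i = 0, -5, 0.
  1·m_0 + 4·m_1 + 1·m_2 = 6(Δ_1 - Δ_0) = -30
  1·m_1 + 4·m_2 + 1·m_3 = 6(Δ_2 - Δ_1) = 30
Natural end conditions: m_0 = m_3 = 0.
Solving the tridiagonal system: m_0 = 0, m_1 = -10, m_2 = 10, m_3 = 0.
On [2, 3], g(t) = -4 - 10/3·(t - 2) + 5·(t - 2)² - 5/3·(t - 2)³.
With (t - 2) = 1/4: g(9/4) = -291/64.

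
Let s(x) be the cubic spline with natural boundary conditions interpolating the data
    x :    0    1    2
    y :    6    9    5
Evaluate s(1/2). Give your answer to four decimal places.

Write σ_i for s''(x_i). With h_i = 1, 1 and divided differences Δ_i = 3, -4, the continuity of s' gives the tridiagonal system
  1·σ_0 + 4·σ_1 + 1·σ_2 = 6(Δ_1 - Δ_0) = -42
Natural end conditions: σ_0 = σ_2 = 0.
Hence σ_0 = 0, σ_1 = -21/2, σ_2 = 0.
On [0, 1], s(x) = 6 + 19/4·x + 0·x² - 7/4·x³.
With x = 1/2: s(1/2) = 261/32.

8.1563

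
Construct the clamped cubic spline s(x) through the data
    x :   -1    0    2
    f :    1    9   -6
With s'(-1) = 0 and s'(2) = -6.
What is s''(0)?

Let M_i = s''(x_i). Step sizes h_i = 1, 2; slopes of the chords Δ_i = (y_(i+1) - y_i)/h_i = 8, -15/2.
  1·M_0 + 6·M_1 + 2·M_2 = 6(Δ_1 - Δ_0) = -93
Clamped end conditions give two more equations: 2h_0·M_0 + h_0·M_1 = 6(Δ_0 - s'(-1)) = 48 and h_1·M_1 + 2h_1·M_2 = 6(s'(2) - Δ_1) = 9.
Solving the tridiagonal system: M_0 = 75/2, M_1 = -27, M_2 = 63/4.

-27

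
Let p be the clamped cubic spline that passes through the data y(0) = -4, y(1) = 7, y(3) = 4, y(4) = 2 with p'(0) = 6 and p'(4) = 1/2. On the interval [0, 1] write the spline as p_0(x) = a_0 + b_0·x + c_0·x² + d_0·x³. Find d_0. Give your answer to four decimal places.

With M_i denoting the second derivative at x_i, h_i = 1, 2, 1, and Δ_i = (y_(i+1) − y_i)/h_i = 11, -3/2, -2:
  1·M_0 + 6·M_1 + 2·M_2 = 6(Δ_1 - Δ_0) = -75
  2·M_1 + 6·M_2 + 1·M_3 = 6(Δ_2 - Δ_1) = -3
Clamped end conditions give two more equations: 2h_0·M_0 + h_0·M_1 = 6(Δ_0 - p'(0)) = 30 and h_2·M_2 + 2h_2·M_3 = 6(p'(4) - Δ_2) = 15.
Forward elimination and back-substitution give M_0 = 841/35, M_1 = -632/35, M_2 = 163/35, M_3 = 181/35.
On [0, 1], with p_0(x) = a_0 + b_0·x + c_0·x² + d_0·x³: c_0 = M_0/2 = 841/70, d_0 = (M_1 - M_0)/(6h_0) = -491/70, b_0 = Δ_0 - h_0(2M_0 + M_1)/6 = 6.

-7.0143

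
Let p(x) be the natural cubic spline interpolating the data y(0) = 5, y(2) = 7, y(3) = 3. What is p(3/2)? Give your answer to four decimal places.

Write M_i for p''(x_i). With h_i = 2, 1 and divided differences Δ_i = 1, -4, the continuity of p' gives the tridiagonal system
  2·M_0 + 6·M_1 + 1·M_2 = 6(Δ_1 - Δ_0) = -30
Natural end conditions: M_0 = M_2 = 0.
Hence M_0 = 0, M_1 = -5, M_2 = 0.
On [0, 2], p(x) = 5 + 8/3·x + 0·x² - 5/12·x³.
With x = 3/2: p(3/2) = 243/32.

7.5938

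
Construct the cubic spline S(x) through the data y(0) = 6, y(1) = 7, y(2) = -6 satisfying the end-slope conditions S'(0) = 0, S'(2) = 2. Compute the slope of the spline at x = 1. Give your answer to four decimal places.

Put M_i = S'' at the i-th knot. Here h = (1, 1) and Δ = (1, -13), so the interior equations h_(i-1)·M_(i-1) + 2(h_(i-1)+h_i)·M_i + h_i·M_(i+1) = 6(Δ_i − Δ_(i-1)) read
  1·M_0 + 4·M_1 + 1·M_2 = 6(Δ_1 - Δ_0) = -84
Clamped end conditions give two more equations: 2h_0·M_0 + h_0·M_1 = 6(Δ_0 - S'(0)) = 6 and h_1·M_1 + 2h_1·M_2 = 6(S'(2) - Δ_1) = 90.
Solving the tridiagonal system: M_0 = 25, M_1 = -44, M_2 = 67.
On [1, 2], S'(x) = b_1 + 2c_1·(x - 1) + 3d_1·(x - 1)² with b_1 = Δ_1 - h_1(2M_1 + M_2)/6 = -19/2, c_1 = M_1/2 = -22, d_1 = (M_2 - M_1)/(6h_1) = 37/2. So S'(1) = -19/2.

-9.5000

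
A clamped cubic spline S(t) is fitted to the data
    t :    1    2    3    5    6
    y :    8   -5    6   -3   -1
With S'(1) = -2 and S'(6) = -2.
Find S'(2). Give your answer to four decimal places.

-3.5352

Put σ_i = S'' at the i-th knot. Here h = (1, 1, 2, 1) and Δ = (-13, 11, -9/2, 2), so the interior equations h_(i-1)·σ_(i-1) + 2(h_(i-1)+h_i)·σ_i + h_i·σ_(i+1) = 6(Δ_i − Δ_(i-1)) read
  1·σ_0 + 4·σ_1 + 1·σ_2 = 6(Δ_1 - Δ_0) = 144
  1·σ_1 + 6·σ_2 + 2·σ_3 = 6(Δ_2 - Δ_1) = -93
  2·σ_2 + 6·σ_3 + 1·σ_4 = 6(Δ_3 - Δ_2) = 39
Clamped end conditions give two more equations: 2h_0·σ_0 + h_0·σ_1 = 6(Δ_0 - S'(1)) = -66 and h_3·σ_3 + 2h_3·σ_4 = 6(S'(6) - Δ_3) = -24.
Hence σ_0 = -8055/128, σ_1 = 3831/64, σ_2 = -4161/128, σ_3 = 675/32, σ_4 = -1443/64.
On [2, 3], S'(t) = b_1 + 2c_1·(t - 2) + 3d_1·(t - 2)² with b_1 = Δ_1 - h_1(2σ_1 + σ_2)/6 = -905/256, c_1 = σ_1/2 = 3831/128, d_1 = (σ_2 - σ_1)/(6h_1) = -3941/256. So S'(2) = -905/256.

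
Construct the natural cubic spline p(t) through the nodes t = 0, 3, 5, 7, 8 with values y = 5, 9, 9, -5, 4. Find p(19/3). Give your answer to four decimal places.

Let M_i = p''(x_i). Step sizes h_i = 3, 2, 2, 1; slopes of the chords Δ_i = (y_(i+1) - y_i)/h_i = 4/3, 0, -7, 9.
  3·M_0 + 10·M_1 + 2·M_2 = 6(Δ_1 - Δ_0) = -8
  2·M_1 + 8·M_2 + 2·M_3 = 6(Δ_2 - Δ_1) = -42
  2·M_2 + 6·M_3 + 1·M_4 = 6(Δ_3 - Δ_2) = 96
Natural end conditions: M_0 = M_4 = 0.
Forward elimination and back-substitution give M_0 = 0, M_1 = 67/52, M_2 = -543/52, M_3 = 1013/52, M_4 = 0.
On [5, 7], p(t) = 9 - 1019/156·(t - 5) - 543/104·(t - 5)² + 389/156·(t - 5)³.
With (t - 5) = 4/3: p(19/3) = -3244/1053.

-3.0807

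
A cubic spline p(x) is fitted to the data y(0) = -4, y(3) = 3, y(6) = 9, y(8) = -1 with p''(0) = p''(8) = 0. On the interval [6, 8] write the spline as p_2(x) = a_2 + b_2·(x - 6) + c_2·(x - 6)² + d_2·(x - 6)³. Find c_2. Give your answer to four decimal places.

-2.2432

Let M_i = p''(x_i). Step sizes h_i = 3, 3, 2; slopes of the chords Δ_i = (y_(i+1) - y_i)/h_i = 7/3, 2, -5.
  3·M_0 + 12·M_1 + 3·M_2 = 6(Δ_1 - Δ_0) = -2
  3·M_1 + 10·M_2 + 2·M_3 = 6(Δ_2 - Δ_1) = -42
Natural end conditions: M_0 = M_3 = 0.
Hence M_0 = 0, M_1 = 106/111, M_2 = -166/37, M_3 = 0.
On [6, 8], with p_2(x) = a_2 + b_2·(x - 6) + c_2·(x - 6)² + d_2·(x - 6)³: c_2 = M_2/2 = -83/37, d_2 = (M_3 - M_2)/(6h_2) = 83/222, b_2 = Δ_2 - h_2(2M_2 + M_3)/6 = -223/111.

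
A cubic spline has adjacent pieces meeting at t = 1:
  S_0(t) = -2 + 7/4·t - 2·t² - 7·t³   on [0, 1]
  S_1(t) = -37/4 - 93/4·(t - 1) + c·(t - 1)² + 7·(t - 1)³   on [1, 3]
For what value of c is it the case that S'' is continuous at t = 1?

S_0''(t) = -4 - 42·t, so S_0''(1) = -46. On the right, S_1''(1) = 2c, so c = -23.

-23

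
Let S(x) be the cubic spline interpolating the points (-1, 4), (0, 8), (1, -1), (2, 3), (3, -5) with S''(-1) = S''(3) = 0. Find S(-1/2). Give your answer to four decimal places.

7.7344

Let M_i = S''(x_i). Step sizes h_i = 1, 1, 1, 1; slopes of the chords Δ_i = (y_(i+1) - y_i)/h_i = 4, -9, 4, -8.
  1·M_0 + 4·M_1 + 1·M_2 = 6(Δ_1 - Δ_0) = -78
  1·M_1 + 4·M_2 + 1·M_3 = 6(Δ_2 - Δ_1) = 78
  1·M_2 + 4·M_3 + 1·M_4 = 6(Δ_3 - Δ_2) = -72
Natural end conditions: M_0 = M_4 = 0.
Solving the tridiagonal system: M_0 = 0, M_1 = -111/4, M_2 = 33, M_3 = -105/4, M_4 = 0.
On [-1, 0], S(x) = 4 + 69/8·(x + 1) + 0·(x + 1)² - 37/8·(x + 1)³.
With (x + 1) = 1/2: S(-1/2) = 495/64.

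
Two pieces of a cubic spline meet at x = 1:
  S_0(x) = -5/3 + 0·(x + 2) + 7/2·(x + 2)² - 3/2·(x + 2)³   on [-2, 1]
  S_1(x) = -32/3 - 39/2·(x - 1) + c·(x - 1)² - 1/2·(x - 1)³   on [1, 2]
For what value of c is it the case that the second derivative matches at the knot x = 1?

S_0''(x) = 7 - 9·(x + 2), so S_0''(1) = -20. On the right, S_1''(1) = 2c, so c = -10.

-10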